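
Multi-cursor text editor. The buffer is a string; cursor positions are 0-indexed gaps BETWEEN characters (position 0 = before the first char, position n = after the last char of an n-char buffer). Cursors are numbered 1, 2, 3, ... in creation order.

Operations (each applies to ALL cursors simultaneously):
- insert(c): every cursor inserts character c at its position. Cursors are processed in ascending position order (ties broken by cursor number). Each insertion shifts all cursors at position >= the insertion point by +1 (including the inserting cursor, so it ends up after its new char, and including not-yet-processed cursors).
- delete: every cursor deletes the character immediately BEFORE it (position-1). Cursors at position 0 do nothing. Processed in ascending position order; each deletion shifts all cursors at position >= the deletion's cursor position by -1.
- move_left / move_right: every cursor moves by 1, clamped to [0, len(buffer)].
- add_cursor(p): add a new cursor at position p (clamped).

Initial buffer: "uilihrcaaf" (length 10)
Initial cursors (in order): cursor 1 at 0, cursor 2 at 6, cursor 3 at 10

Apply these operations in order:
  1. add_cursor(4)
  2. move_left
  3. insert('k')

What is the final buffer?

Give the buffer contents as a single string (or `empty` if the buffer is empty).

After op 1 (add_cursor(4)): buffer="uilihrcaaf" (len 10), cursors c1@0 c4@4 c2@6 c3@10, authorship ..........
After op 2 (move_left): buffer="uilihrcaaf" (len 10), cursors c1@0 c4@3 c2@5 c3@9, authorship ..........
After op 3 (insert('k')): buffer="kuilkihkrcaakf" (len 14), cursors c1@1 c4@5 c2@8 c3@13, authorship 1...4..2....3.

Answer: kuilkihkrcaakf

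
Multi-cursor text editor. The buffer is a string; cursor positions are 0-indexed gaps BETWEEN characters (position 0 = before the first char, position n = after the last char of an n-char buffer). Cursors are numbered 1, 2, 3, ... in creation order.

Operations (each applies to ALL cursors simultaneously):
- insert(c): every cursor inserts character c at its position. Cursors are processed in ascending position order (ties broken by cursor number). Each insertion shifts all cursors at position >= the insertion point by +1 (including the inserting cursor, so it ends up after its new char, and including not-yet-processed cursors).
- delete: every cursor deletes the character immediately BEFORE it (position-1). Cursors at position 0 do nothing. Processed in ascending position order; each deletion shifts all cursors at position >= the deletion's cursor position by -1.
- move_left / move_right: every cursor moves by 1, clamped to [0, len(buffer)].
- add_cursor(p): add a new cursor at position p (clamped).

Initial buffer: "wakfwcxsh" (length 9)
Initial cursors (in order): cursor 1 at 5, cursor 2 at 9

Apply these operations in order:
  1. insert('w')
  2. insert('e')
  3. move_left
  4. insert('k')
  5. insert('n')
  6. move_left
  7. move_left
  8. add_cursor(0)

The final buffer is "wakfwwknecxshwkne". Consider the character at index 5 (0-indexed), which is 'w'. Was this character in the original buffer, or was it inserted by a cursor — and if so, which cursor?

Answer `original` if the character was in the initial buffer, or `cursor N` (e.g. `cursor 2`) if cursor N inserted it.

After op 1 (insert('w')): buffer="wakfwwcxshw" (len 11), cursors c1@6 c2@11, authorship .....1....2
After op 2 (insert('e')): buffer="wakfwwecxshwe" (len 13), cursors c1@7 c2@13, authorship .....11....22
After op 3 (move_left): buffer="wakfwwecxshwe" (len 13), cursors c1@6 c2@12, authorship .....11....22
After op 4 (insert('k')): buffer="wakfwwkecxshwke" (len 15), cursors c1@7 c2@14, authorship .....111....222
After op 5 (insert('n')): buffer="wakfwwknecxshwkne" (len 17), cursors c1@8 c2@16, authorship .....1111....2222
After op 6 (move_left): buffer="wakfwwknecxshwkne" (len 17), cursors c1@7 c2@15, authorship .....1111....2222
After op 7 (move_left): buffer="wakfwwknecxshwkne" (len 17), cursors c1@6 c2@14, authorship .....1111....2222
After op 8 (add_cursor(0)): buffer="wakfwwknecxshwkne" (len 17), cursors c3@0 c1@6 c2@14, authorship .....1111....2222
Authorship (.=original, N=cursor N): . . . . . 1 1 1 1 . . . . 2 2 2 2
Index 5: author = 1

Answer: cursor 1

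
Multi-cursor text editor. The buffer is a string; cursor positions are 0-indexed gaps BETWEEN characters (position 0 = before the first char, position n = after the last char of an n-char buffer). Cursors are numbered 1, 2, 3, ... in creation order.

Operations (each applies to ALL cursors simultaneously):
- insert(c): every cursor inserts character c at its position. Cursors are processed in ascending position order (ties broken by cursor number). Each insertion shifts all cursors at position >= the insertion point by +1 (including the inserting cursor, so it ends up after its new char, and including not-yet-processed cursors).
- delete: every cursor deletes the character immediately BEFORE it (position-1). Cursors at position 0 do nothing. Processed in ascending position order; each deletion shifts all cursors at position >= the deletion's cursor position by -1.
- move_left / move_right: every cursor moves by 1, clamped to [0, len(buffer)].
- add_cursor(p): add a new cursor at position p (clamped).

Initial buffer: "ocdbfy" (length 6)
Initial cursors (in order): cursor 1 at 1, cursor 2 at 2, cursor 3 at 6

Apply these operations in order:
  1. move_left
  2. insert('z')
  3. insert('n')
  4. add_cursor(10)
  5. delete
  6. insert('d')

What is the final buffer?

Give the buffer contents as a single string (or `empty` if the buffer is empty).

Answer: zdozdcdbfddy

Derivation:
After op 1 (move_left): buffer="ocdbfy" (len 6), cursors c1@0 c2@1 c3@5, authorship ......
After op 2 (insert('z')): buffer="zozcdbfzy" (len 9), cursors c1@1 c2@3 c3@8, authorship 1.2....3.
After op 3 (insert('n')): buffer="znozncdbfzny" (len 12), cursors c1@2 c2@5 c3@11, authorship 11.22....33.
After op 4 (add_cursor(10)): buffer="znozncdbfzny" (len 12), cursors c1@2 c2@5 c4@10 c3@11, authorship 11.22....33.
After op 5 (delete): buffer="zozcdbfy" (len 8), cursors c1@1 c2@3 c3@7 c4@7, authorship 1.2.....
After op 6 (insert('d')): buffer="zdozdcdbfddy" (len 12), cursors c1@2 c2@5 c3@11 c4@11, authorship 11.22....34.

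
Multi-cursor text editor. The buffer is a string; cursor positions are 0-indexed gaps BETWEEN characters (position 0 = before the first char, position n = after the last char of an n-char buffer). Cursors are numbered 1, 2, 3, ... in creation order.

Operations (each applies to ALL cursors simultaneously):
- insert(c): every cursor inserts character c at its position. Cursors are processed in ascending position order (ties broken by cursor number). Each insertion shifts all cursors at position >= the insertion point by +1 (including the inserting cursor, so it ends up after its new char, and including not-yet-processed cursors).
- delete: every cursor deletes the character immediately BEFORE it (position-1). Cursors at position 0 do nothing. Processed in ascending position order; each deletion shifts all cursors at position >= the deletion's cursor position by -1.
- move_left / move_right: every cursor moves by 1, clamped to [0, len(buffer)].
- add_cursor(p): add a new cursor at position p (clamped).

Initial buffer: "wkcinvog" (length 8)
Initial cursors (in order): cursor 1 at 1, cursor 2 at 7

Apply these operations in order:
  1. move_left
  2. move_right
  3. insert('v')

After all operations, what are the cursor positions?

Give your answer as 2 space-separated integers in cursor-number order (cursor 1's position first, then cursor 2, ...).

Answer: 2 9

Derivation:
After op 1 (move_left): buffer="wkcinvog" (len 8), cursors c1@0 c2@6, authorship ........
After op 2 (move_right): buffer="wkcinvog" (len 8), cursors c1@1 c2@7, authorship ........
After op 3 (insert('v')): buffer="wvkcinvovg" (len 10), cursors c1@2 c2@9, authorship .1......2.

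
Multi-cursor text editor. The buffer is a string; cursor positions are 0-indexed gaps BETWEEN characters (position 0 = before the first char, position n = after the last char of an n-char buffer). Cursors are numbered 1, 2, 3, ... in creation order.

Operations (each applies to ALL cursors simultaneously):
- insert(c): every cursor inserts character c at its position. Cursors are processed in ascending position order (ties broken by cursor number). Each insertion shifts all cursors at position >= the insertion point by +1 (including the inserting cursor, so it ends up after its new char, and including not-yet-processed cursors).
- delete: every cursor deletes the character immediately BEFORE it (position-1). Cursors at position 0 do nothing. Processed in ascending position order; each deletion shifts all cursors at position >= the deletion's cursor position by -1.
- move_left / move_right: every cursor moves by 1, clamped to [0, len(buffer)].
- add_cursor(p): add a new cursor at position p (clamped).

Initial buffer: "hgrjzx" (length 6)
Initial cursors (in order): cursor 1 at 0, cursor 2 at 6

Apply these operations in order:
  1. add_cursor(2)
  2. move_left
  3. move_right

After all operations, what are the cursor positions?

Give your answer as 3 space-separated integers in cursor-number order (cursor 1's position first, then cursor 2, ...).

After op 1 (add_cursor(2)): buffer="hgrjzx" (len 6), cursors c1@0 c3@2 c2@6, authorship ......
After op 2 (move_left): buffer="hgrjzx" (len 6), cursors c1@0 c3@1 c2@5, authorship ......
After op 3 (move_right): buffer="hgrjzx" (len 6), cursors c1@1 c3@2 c2@6, authorship ......

Answer: 1 6 2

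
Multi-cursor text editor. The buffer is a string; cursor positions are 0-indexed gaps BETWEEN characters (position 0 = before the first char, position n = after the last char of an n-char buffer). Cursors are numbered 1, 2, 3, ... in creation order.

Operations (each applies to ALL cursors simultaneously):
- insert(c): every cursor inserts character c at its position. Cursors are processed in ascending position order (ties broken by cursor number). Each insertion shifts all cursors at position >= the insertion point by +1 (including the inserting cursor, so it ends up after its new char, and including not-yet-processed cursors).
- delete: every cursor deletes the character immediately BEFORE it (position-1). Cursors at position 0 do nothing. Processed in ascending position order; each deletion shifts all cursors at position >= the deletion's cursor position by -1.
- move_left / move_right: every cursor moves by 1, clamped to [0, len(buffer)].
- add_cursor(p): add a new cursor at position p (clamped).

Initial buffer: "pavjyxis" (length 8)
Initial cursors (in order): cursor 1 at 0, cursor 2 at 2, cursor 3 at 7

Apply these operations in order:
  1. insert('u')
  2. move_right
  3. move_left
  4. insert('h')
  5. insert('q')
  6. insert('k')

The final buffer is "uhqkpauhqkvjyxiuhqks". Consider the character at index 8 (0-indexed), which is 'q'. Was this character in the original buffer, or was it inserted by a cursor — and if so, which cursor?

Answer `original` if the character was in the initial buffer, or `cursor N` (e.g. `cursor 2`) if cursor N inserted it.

Answer: cursor 2

Derivation:
After op 1 (insert('u')): buffer="upauvjyxius" (len 11), cursors c1@1 c2@4 c3@10, authorship 1..2.....3.
After op 2 (move_right): buffer="upauvjyxius" (len 11), cursors c1@2 c2@5 c3@11, authorship 1..2.....3.
After op 3 (move_left): buffer="upauvjyxius" (len 11), cursors c1@1 c2@4 c3@10, authorship 1..2.....3.
After op 4 (insert('h')): buffer="uhpauhvjyxiuhs" (len 14), cursors c1@2 c2@6 c3@13, authorship 11..22.....33.
After op 5 (insert('q')): buffer="uhqpauhqvjyxiuhqs" (len 17), cursors c1@3 c2@8 c3@16, authorship 111..222.....333.
After op 6 (insert('k')): buffer="uhqkpauhqkvjyxiuhqks" (len 20), cursors c1@4 c2@10 c3@19, authorship 1111..2222.....3333.
Authorship (.=original, N=cursor N): 1 1 1 1 . . 2 2 2 2 . . . . . 3 3 3 3 .
Index 8: author = 2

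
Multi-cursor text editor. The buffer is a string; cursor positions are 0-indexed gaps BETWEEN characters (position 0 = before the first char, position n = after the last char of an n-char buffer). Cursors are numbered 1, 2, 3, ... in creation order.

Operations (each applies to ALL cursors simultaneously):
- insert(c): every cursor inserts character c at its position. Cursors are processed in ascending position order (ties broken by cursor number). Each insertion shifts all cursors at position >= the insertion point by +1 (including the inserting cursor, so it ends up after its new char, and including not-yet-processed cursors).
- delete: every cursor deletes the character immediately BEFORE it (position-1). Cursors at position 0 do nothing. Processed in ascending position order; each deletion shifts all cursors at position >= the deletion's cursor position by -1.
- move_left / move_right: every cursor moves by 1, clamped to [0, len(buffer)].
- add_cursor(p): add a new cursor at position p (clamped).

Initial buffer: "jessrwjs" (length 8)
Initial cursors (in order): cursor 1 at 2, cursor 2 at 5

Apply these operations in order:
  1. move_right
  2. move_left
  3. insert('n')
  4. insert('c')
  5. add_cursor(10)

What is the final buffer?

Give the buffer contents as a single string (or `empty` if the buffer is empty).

Answer: jencssrncwjs

Derivation:
After op 1 (move_right): buffer="jessrwjs" (len 8), cursors c1@3 c2@6, authorship ........
After op 2 (move_left): buffer="jessrwjs" (len 8), cursors c1@2 c2@5, authorship ........
After op 3 (insert('n')): buffer="jenssrnwjs" (len 10), cursors c1@3 c2@7, authorship ..1...2...
After op 4 (insert('c')): buffer="jencssrncwjs" (len 12), cursors c1@4 c2@9, authorship ..11...22...
After op 5 (add_cursor(10)): buffer="jencssrncwjs" (len 12), cursors c1@4 c2@9 c3@10, authorship ..11...22...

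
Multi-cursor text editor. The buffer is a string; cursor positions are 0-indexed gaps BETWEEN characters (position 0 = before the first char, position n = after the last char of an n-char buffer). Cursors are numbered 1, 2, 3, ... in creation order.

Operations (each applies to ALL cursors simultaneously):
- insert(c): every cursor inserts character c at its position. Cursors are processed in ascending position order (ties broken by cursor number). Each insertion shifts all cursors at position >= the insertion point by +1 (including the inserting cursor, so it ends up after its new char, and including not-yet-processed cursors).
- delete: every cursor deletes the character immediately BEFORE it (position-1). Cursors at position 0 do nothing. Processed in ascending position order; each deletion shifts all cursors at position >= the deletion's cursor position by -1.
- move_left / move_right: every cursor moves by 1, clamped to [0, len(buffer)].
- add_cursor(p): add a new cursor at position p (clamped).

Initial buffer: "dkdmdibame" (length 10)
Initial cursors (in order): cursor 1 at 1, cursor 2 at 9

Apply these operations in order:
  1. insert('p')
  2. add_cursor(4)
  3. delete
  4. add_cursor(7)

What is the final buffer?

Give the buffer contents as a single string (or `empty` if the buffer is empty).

After op 1 (insert('p')): buffer="dpkdmdibampe" (len 12), cursors c1@2 c2@11, authorship .1........2.
After op 2 (add_cursor(4)): buffer="dpkdmdibampe" (len 12), cursors c1@2 c3@4 c2@11, authorship .1........2.
After op 3 (delete): buffer="dkmdibame" (len 9), cursors c1@1 c3@2 c2@8, authorship .........
After op 4 (add_cursor(7)): buffer="dkmdibame" (len 9), cursors c1@1 c3@2 c4@7 c2@8, authorship .........

Answer: dkmdibame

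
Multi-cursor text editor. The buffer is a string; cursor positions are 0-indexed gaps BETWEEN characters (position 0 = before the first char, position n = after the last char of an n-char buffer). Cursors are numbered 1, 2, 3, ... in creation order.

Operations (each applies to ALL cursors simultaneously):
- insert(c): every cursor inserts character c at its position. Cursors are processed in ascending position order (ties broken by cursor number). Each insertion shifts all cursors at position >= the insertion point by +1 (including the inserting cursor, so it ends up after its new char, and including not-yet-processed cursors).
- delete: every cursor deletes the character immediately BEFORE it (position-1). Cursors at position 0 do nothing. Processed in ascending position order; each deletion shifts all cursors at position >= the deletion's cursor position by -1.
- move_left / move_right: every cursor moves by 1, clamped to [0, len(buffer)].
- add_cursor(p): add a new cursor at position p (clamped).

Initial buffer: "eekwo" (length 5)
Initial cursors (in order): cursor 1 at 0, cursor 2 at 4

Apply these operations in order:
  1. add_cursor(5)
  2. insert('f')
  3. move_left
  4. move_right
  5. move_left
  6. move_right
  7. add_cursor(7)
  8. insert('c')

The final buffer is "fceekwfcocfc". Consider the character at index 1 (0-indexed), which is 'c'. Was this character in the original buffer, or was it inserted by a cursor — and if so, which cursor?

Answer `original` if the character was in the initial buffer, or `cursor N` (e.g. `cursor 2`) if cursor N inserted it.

After op 1 (add_cursor(5)): buffer="eekwo" (len 5), cursors c1@0 c2@4 c3@5, authorship .....
After op 2 (insert('f')): buffer="feekwfof" (len 8), cursors c1@1 c2@6 c3@8, authorship 1....2.3
After op 3 (move_left): buffer="feekwfof" (len 8), cursors c1@0 c2@5 c3@7, authorship 1....2.3
After op 4 (move_right): buffer="feekwfof" (len 8), cursors c1@1 c2@6 c3@8, authorship 1....2.3
After op 5 (move_left): buffer="feekwfof" (len 8), cursors c1@0 c2@5 c3@7, authorship 1....2.3
After op 6 (move_right): buffer="feekwfof" (len 8), cursors c1@1 c2@6 c3@8, authorship 1....2.3
After op 7 (add_cursor(7)): buffer="feekwfof" (len 8), cursors c1@1 c2@6 c4@7 c3@8, authorship 1....2.3
After op 8 (insert('c')): buffer="fceekwfcocfc" (len 12), cursors c1@2 c2@8 c4@10 c3@12, authorship 11....22.433
Authorship (.=original, N=cursor N): 1 1 . . . . 2 2 . 4 3 3
Index 1: author = 1

Answer: cursor 1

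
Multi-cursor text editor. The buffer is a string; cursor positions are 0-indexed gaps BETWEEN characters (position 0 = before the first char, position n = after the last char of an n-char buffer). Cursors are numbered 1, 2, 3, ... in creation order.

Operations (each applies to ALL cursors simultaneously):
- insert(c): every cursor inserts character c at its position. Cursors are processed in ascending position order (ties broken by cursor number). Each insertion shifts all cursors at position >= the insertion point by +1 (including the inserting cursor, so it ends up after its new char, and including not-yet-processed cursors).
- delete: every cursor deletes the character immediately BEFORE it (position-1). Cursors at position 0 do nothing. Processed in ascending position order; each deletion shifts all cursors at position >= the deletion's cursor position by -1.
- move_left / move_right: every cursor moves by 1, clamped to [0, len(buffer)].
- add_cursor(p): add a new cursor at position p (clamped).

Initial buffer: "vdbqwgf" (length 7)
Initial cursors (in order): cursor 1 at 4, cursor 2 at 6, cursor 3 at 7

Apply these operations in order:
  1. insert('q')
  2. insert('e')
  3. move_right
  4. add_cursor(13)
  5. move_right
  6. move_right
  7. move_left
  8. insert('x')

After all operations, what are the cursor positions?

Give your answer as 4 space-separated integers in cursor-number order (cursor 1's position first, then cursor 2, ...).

Answer: 9 16 16 16

Derivation:
After op 1 (insert('q')): buffer="vdbqqwgqfq" (len 10), cursors c1@5 c2@8 c3@10, authorship ....1..2.3
After op 2 (insert('e')): buffer="vdbqqewgqefqe" (len 13), cursors c1@6 c2@10 c3@13, authorship ....11..22.33
After op 3 (move_right): buffer="vdbqqewgqefqe" (len 13), cursors c1@7 c2@11 c3@13, authorship ....11..22.33
After op 4 (add_cursor(13)): buffer="vdbqqewgqefqe" (len 13), cursors c1@7 c2@11 c3@13 c4@13, authorship ....11..22.33
After op 5 (move_right): buffer="vdbqqewgqefqe" (len 13), cursors c1@8 c2@12 c3@13 c4@13, authorship ....11..22.33
After op 6 (move_right): buffer="vdbqqewgqefqe" (len 13), cursors c1@9 c2@13 c3@13 c4@13, authorship ....11..22.33
After op 7 (move_left): buffer="vdbqqewgqefqe" (len 13), cursors c1@8 c2@12 c3@12 c4@12, authorship ....11..22.33
After op 8 (insert('x')): buffer="vdbqqewgxqefqxxxe" (len 17), cursors c1@9 c2@16 c3@16 c4@16, authorship ....11..122.32343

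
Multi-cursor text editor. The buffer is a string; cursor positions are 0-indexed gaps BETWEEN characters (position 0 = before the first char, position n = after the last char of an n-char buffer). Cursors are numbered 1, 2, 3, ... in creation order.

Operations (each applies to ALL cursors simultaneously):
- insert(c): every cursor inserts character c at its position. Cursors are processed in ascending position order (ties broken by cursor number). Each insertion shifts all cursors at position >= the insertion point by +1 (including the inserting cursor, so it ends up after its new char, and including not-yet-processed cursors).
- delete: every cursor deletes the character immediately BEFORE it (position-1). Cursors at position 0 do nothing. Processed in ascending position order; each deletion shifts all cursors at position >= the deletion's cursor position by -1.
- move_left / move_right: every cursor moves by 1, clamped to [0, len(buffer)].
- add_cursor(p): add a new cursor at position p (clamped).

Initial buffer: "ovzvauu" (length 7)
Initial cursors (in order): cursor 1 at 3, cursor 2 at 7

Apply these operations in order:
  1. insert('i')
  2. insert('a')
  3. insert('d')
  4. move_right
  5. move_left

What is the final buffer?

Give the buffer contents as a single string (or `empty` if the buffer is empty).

Answer: ovziadvauuiad

Derivation:
After op 1 (insert('i')): buffer="ovzivauui" (len 9), cursors c1@4 c2@9, authorship ...1....2
After op 2 (insert('a')): buffer="ovziavauuia" (len 11), cursors c1@5 c2@11, authorship ...11....22
After op 3 (insert('d')): buffer="ovziadvauuiad" (len 13), cursors c1@6 c2@13, authorship ...111....222
After op 4 (move_right): buffer="ovziadvauuiad" (len 13), cursors c1@7 c2@13, authorship ...111....222
After op 5 (move_left): buffer="ovziadvauuiad" (len 13), cursors c1@6 c2@12, authorship ...111....222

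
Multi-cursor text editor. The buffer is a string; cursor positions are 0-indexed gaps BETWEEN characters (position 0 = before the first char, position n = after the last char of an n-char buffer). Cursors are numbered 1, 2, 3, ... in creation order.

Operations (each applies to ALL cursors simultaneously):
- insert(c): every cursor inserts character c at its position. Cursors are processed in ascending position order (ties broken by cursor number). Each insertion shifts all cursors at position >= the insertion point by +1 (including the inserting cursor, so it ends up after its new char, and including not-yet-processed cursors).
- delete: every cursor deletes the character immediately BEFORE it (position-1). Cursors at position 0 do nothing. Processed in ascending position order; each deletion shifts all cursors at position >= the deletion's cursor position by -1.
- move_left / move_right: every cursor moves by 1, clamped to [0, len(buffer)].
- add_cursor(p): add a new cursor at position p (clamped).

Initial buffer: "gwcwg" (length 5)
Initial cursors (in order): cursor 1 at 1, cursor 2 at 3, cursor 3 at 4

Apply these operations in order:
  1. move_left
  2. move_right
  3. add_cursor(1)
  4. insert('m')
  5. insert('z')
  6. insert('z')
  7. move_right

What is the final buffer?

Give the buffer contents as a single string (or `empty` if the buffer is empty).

Answer: gmmzzzzwcmzzwmzzg

Derivation:
After op 1 (move_left): buffer="gwcwg" (len 5), cursors c1@0 c2@2 c3@3, authorship .....
After op 2 (move_right): buffer="gwcwg" (len 5), cursors c1@1 c2@3 c3@4, authorship .....
After op 3 (add_cursor(1)): buffer="gwcwg" (len 5), cursors c1@1 c4@1 c2@3 c3@4, authorship .....
After op 4 (insert('m')): buffer="gmmwcmwmg" (len 9), cursors c1@3 c4@3 c2@6 c3@8, authorship .14..2.3.
After op 5 (insert('z')): buffer="gmmzzwcmzwmzg" (len 13), cursors c1@5 c4@5 c2@9 c3@12, authorship .1414..22.33.
After op 6 (insert('z')): buffer="gmmzzzzwcmzzwmzzg" (len 17), cursors c1@7 c4@7 c2@12 c3@16, authorship .141414..222.333.
After op 7 (move_right): buffer="gmmzzzzwcmzzwmzzg" (len 17), cursors c1@8 c4@8 c2@13 c3@17, authorship .141414..222.333.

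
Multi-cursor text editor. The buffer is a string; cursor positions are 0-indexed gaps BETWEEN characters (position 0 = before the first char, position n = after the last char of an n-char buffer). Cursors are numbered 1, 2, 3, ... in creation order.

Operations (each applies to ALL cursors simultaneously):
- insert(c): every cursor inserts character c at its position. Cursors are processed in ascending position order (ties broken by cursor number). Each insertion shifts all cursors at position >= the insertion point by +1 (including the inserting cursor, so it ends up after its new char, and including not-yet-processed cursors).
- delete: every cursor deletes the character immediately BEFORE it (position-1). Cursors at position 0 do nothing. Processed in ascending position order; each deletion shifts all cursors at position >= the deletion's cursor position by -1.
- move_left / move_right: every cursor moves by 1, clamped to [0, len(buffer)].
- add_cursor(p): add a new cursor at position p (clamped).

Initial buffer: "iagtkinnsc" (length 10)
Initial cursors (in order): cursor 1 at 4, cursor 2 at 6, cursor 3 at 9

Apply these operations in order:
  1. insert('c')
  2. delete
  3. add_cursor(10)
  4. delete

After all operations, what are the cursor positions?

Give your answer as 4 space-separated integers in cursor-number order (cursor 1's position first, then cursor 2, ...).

Answer: 3 4 6 6

Derivation:
After op 1 (insert('c')): buffer="iagtckicnnscc" (len 13), cursors c1@5 c2@8 c3@12, authorship ....1..2...3.
After op 2 (delete): buffer="iagtkinnsc" (len 10), cursors c1@4 c2@6 c3@9, authorship ..........
After op 3 (add_cursor(10)): buffer="iagtkinnsc" (len 10), cursors c1@4 c2@6 c3@9 c4@10, authorship ..........
After op 4 (delete): buffer="iagknn" (len 6), cursors c1@3 c2@4 c3@6 c4@6, authorship ......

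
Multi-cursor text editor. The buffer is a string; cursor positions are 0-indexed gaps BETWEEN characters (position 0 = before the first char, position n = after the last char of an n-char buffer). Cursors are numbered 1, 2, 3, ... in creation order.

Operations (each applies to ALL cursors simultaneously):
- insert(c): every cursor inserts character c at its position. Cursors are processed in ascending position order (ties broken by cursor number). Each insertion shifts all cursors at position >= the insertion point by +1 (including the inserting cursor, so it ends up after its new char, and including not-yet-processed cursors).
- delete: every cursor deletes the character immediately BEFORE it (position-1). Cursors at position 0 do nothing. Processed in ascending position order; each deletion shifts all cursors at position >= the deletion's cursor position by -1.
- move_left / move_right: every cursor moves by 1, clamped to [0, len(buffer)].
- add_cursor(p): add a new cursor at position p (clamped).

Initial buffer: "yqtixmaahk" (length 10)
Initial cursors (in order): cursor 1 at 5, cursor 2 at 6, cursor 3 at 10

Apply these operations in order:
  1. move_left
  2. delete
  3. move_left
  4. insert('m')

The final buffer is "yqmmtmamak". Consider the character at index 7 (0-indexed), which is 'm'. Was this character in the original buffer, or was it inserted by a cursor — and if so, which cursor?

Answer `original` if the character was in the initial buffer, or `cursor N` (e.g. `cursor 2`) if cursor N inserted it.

After op 1 (move_left): buffer="yqtixmaahk" (len 10), cursors c1@4 c2@5 c3@9, authorship ..........
After op 2 (delete): buffer="yqtmaak" (len 7), cursors c1@3 c2@3 c3@6, authorship .......
After op 3 (move_left): buffer="yqtmaak" (len 7), cursors c1@2 c2@2 c3@5, authorship .......
After op 4 (insert('m')): buffer="yqmmtmamak" (len 10), cursors c1@4 c2@4 c3@8, authorship ..12...3..
Authorship (.=original, N=cursor N): . . 1 2 . . . 3 . .
Index 7: author = 3

Answer: cursor 3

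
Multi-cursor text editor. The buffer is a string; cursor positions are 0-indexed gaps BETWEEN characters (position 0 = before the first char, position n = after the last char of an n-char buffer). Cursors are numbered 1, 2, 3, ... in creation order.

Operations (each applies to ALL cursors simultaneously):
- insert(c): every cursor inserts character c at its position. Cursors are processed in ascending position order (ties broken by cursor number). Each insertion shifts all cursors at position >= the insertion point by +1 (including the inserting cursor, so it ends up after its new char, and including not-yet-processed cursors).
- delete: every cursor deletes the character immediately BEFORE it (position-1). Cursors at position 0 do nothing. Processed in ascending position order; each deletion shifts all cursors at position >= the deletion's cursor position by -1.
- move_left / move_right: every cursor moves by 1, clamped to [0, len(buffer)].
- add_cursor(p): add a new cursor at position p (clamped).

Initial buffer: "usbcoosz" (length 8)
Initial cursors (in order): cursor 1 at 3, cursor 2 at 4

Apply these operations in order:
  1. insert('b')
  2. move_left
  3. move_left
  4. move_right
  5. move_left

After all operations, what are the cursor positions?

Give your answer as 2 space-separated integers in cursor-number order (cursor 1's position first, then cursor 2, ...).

After op 1 (insert('b')): buffer="usbbcboosz" (len 10), cursors c1@4 c2@6, authorship ...1.2....
After op 2 (move_left): buffer="usbbcboosz" (len 10), cursors c1@3 c2@5, authorship ...1.2....
After op 3 (move_left): buffer="usbbcboosz" (len 10), cursors c1@2 c2@4, authorship ...1.2....
After op 4 (move_right): buffer="usbbcboosz" (len 10), cursors c1@3 c2@5, authorship ...1.2....
After op 5 (move_left): buffer="usbbcboosz" (len 10), cursors c1@2 c2@4, authorship ...1.2....

Answer: 2 4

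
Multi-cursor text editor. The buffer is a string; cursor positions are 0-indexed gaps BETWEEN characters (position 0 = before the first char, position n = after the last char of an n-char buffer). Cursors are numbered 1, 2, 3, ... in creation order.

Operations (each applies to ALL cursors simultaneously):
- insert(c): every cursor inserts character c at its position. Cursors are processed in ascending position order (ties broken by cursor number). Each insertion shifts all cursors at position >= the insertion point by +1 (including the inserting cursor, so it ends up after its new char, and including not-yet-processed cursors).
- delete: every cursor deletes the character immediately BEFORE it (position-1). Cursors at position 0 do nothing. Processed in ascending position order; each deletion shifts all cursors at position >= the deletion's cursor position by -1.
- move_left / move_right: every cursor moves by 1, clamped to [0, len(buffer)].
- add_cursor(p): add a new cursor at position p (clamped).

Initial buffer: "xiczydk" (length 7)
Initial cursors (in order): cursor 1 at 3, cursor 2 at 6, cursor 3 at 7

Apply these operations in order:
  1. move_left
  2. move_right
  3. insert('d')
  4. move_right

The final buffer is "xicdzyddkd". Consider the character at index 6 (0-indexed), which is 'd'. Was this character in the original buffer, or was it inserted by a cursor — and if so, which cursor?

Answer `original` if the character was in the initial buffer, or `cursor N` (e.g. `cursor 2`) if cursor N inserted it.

After op 1 (move_left): buffer="xiczydk" (len 7), cursors c1@2 c2@5 c3@6, authorship .......
After op 2 (move_right): buffer="xiczydk" (len 7), cursors c1@3 c2@6 c3@7, authorship .......
After op 3 (insert('d')): buffer="xicdzyddkd" (len 10), cursors c1@4 c2@8 c3@10, authorship ...1...2.3
After op 4 (move_right): buffer="xicdzyddkd" (len 10), cursors c1@5 c2@9 c3@10, authorship ...1...2.3
Authorship (.=original, N=cursor N): . . . 1 . . . 2 . 3
Index 6: author = original

Answer: original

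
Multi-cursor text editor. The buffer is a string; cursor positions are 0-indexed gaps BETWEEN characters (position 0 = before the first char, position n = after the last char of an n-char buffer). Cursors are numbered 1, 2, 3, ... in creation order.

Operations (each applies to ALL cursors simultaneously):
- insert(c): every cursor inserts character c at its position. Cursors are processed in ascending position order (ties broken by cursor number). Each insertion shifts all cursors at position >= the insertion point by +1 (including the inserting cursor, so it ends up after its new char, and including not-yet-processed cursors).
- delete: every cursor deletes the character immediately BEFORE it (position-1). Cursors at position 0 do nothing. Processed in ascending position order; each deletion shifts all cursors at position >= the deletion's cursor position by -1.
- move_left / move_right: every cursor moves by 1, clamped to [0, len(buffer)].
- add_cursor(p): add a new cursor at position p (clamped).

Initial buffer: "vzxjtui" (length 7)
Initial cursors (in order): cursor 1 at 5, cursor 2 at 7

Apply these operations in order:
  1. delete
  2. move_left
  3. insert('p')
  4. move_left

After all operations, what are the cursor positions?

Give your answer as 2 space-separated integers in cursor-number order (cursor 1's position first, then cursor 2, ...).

Answer: 3 5

Derivation:
After op 1 (delete): buffer="vzxju" (len 5), cursors c1@4 c2@5, authorship .....
After op 2 (move_left): buffer="vzxju" (len 5), cursors c1@3 c2@4, authorship .....
After op 3 (insert('p')): buffer="vzxpjpu" (len 7), cursors c1@4 c2@6, authorship ...1.2.
After op 4 (move_left): buffer="vzxpjpu" (len 7), cursors c1@3 c2@5, authorship ...1.2.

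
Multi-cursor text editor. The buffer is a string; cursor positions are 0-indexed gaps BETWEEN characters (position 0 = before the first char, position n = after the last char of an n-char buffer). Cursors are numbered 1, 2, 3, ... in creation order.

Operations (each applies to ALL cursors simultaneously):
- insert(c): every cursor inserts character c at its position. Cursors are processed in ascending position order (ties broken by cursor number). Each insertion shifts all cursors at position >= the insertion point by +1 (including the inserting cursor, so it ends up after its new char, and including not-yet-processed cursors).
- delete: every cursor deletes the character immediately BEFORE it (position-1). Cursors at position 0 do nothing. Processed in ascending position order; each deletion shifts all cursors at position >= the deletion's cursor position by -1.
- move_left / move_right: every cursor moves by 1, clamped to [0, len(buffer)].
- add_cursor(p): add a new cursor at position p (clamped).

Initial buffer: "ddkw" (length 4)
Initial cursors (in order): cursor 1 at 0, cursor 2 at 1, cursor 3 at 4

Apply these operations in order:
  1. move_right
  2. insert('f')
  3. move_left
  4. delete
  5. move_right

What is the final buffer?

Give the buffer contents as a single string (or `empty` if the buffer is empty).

Answer: ffkf

Derivation:
After op 1 (move_right): buffer="ddkw" (len 4), cursors c1@1 c2@2 c3@4, authorship ....
After op 2 (insert('f')): buffer="dfdfkwf" (len 7), cursors c1@2 c2@4 c3@7, authorship .1.2..3
After op 3 (move_left): buffer="dfdfkwf" (len 7), cursors c1@1 c2@3 c3@6, authorship .1.2..3
After op 4 (delete): buffer="ffkf" (len 4), cursors c1@0 c2@1 c3@3, authorship 12.3
After op 5 (move_right): buffer="ffkf" (len 4), cursors c1@1 c2@2 c3@4, authorship 12.3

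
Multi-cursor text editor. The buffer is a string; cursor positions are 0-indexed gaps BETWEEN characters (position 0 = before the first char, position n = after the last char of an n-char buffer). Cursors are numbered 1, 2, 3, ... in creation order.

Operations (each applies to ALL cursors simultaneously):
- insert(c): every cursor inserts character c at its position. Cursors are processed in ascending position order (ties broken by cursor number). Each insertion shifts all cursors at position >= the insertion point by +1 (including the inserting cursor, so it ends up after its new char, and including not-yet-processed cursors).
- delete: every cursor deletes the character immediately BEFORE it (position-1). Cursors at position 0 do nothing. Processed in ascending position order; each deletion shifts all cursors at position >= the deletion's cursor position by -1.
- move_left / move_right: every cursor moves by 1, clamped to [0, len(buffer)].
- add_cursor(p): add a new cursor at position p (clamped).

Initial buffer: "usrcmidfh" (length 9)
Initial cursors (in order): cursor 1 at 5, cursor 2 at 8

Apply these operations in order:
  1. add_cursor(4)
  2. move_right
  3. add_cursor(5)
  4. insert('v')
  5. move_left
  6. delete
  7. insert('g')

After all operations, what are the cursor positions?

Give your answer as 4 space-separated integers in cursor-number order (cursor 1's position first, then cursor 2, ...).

After op 1 (add_cursor(4)): buffer="usrcmidfh" (len 9), cursors c3@4 c1@5 c2@8, authorship .........
After op 2 (move_right): buffer="usrcmidfh" (len 9), cursors c3@5 c1@6 c2@9, authorship .........
After op 3 (add_cursor(5)): buffer="usrcmidfh" (len 9), cursors c3@5 c4@5 c1@6 c2@9, authorship .........
After op 4 (insert('v')): buffer="usrcmvvivdfhv" (len 13), cursors c3@7 c4@7 c1@9 c2@13, authorship .....34.1...2
After op 5 (move_left): buffer="usrcmvvivdfhv" (len 13), cursors c3@6 c4@6 c1@8 c2@12, authorship .....34.1...2
After op 6 (delete): buffer="usrcvvdfv" (len 9), cursors c3@4 c4@4 c1@5 c2@8, authorship ....41..2
After op 7 (insert('g')): buffer="usrcggvgvdfgv" (len 13), cursors c3@6 c4@6 c1@8 c2@12, authorship ....34411..22

Answer: 8 12 6 6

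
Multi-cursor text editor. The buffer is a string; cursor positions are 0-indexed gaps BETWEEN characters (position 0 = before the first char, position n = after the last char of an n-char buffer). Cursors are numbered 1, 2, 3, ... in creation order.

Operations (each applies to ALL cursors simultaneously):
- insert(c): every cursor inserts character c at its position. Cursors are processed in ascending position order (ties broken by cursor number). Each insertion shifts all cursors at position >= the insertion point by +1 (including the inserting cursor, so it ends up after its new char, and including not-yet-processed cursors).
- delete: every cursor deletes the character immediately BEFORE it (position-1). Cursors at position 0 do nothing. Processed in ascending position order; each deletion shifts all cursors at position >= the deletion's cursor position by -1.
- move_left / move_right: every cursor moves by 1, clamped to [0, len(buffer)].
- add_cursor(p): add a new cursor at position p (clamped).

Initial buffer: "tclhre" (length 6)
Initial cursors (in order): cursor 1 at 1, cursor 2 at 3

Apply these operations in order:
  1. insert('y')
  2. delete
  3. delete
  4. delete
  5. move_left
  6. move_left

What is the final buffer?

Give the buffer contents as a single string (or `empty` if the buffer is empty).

Answer: hre

Derivation:
After op 1 (insert('y')): buffer="tyclyhre" (len 8), cursors c1@2 c2@5, authorship .1..2...
After op 2 (delete): buffer="tclhre" (len 6), cursors c1@1 c2@3, authorship ......
After op 3 (delete): buffer="chre" (len 4), cursors c1@0 c2@1, authorship ....
After op 4 (delete): buffer="hre" (len 3), cursors c1@0 c2@0, authorship ...
After op 5 (move_left): buffer="hre" (len 3), cursors c1@0 c2@0, authorship ...
After op 6 (move_left): buffer="hre" (len 3), cursors c1@0 c2@0, authorship ...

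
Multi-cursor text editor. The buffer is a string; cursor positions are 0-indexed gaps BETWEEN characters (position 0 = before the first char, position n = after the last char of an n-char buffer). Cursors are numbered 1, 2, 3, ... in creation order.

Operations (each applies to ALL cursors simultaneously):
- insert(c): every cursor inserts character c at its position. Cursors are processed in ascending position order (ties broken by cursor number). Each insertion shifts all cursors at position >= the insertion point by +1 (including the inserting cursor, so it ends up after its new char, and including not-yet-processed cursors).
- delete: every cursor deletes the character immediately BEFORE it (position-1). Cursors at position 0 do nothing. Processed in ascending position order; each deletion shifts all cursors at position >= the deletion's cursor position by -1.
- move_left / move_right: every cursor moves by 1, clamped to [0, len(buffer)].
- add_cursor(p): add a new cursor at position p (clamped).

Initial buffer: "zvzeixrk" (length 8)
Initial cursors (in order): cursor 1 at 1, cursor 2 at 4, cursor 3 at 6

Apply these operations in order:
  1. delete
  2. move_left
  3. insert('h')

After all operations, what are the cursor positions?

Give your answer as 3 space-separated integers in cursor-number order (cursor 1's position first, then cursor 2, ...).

Answer: 1 3 5

Derivation:
After op 1 (delete): buffer="vzirk" (len 5), cursors c1@0 c2@2 c3@3, authorship .....
After op 2 (move_left): buffer="vzirk" (len 5), cursors c1@0 c2@1 c3@2, authorship .....
After op 3 (insert('h')): buffer="hvhzhirk" (len 8), cursors c1@1 c2@3 c3@5, authorship 1.2.3...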